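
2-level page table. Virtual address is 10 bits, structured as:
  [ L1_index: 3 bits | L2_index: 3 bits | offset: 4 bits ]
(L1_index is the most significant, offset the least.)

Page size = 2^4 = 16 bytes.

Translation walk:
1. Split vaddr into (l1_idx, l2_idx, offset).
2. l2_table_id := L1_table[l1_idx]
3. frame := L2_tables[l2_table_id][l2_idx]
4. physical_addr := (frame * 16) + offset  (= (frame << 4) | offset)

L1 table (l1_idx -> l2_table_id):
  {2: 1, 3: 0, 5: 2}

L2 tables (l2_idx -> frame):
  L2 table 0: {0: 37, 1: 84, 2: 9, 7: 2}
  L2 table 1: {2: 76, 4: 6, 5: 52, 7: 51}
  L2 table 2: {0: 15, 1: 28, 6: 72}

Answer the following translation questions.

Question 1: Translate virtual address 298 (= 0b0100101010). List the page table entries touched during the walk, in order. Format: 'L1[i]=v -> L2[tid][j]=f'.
Answer: L1[2]=1 -> L2[1][2]=76

Derivation:
vaddr = 298 = 0b0100101010
Split: l1_idx=2, l2_idx=2, offset=10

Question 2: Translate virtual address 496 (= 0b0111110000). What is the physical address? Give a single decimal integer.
vaddr = 496 = 0b0111110000
Split: l1_idx=3, l2_idx=7, offset=0
L1[3] = 0
L2[0][7] = 2
paddr = 2 * 16 + 0 = 32

Answer: 32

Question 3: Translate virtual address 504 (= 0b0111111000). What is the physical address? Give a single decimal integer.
vaddr = 504 = 0b0111111000
Split: l1_idx=3, l2_idx=7, offset=8
L1[3] = 0
L2[0][7] = 2
paddr = 2 * 16 + 8 = 40

Answer: 40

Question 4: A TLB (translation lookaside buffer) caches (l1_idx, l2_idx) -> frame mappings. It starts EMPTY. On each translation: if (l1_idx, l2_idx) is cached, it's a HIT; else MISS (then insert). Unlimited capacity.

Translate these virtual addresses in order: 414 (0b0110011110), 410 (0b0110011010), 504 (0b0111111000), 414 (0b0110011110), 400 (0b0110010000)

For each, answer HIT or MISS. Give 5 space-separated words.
vaddr=414: (3,1) not in TLB -> MISS, insert
vaddr=410: (3,1) in TLB -> HIT
vaddr=504: (3,7) not in TLB -> MISS, insert
vaddr=414: (3,1) in TLB -> HIT
vaddr=400: (3,1) in TLB -> HIT

Answer: MISS HIT MISS HIT HIT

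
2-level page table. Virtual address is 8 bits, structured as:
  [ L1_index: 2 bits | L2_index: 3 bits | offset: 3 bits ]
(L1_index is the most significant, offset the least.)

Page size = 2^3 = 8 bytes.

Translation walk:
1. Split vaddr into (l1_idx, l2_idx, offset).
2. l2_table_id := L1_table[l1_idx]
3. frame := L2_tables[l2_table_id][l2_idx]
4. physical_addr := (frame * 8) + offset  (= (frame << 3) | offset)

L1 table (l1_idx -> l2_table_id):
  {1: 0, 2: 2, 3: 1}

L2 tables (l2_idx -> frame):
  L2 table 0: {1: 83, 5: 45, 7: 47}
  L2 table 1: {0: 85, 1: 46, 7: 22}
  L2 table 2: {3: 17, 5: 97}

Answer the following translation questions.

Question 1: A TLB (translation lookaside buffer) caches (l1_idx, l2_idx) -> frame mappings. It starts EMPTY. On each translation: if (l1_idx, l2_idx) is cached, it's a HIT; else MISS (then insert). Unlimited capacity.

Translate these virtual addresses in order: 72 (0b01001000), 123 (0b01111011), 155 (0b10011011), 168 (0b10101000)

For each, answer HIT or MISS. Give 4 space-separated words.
Answer: MISS MISS MISS MISS

Derivation:
vaddr=72: (1,1) not in TLB -> MISS, insert
vaddr=123: (1,7) not in TLB -> MISS, insert
vaddr=155: (2,3) not in TLB -> MISS, insert
vaddr=168: (2,5) not in TLB -> MISS, insert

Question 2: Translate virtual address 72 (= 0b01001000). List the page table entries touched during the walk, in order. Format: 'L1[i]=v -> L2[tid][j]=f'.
vaddr = 72 = 0b01001000
Split: l1_idx=1, l2_idx=1, offset=0

Answer: L1[1]=0 -> L2[0][1]=83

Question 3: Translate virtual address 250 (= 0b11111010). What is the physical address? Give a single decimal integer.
Answer: 178

Derivation:
vaddr = 250 = 0b11111010
Split: l1_idx=3, l2_idx=7, offset=2
L1[3] = 1
L2[1][7] = 22
paddr = 22 * 8 + 2 = 178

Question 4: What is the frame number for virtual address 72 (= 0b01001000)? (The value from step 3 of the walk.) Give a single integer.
Answer: 83

Derivation:
vaddr = 72: l1_idx=1, l2_idx=1
L1[1] = 0; L2[0][1] = 83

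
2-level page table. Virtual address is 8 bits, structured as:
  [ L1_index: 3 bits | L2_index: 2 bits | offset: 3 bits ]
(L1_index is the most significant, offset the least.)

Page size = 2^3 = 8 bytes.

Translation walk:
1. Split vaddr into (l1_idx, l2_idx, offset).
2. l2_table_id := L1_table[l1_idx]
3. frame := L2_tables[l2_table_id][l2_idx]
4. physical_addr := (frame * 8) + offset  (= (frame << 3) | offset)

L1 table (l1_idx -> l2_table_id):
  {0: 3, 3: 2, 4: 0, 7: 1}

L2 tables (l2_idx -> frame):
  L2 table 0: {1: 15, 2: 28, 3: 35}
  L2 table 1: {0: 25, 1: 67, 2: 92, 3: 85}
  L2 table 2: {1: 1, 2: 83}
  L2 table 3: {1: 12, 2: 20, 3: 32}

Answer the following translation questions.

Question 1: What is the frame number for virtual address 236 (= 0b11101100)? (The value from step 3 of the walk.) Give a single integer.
Answer: 67

Derivation:
vaddr = 236: l1_idx=7, l2_idx=1
L1[7] = 1; L2[1][1] = 67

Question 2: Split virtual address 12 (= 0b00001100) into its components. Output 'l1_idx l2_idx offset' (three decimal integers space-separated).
Answer: 0 1 4

Derivation:
vaddr = 12 = 0b00001100
  top 3 bits -> l1_idx = 0
  next 2 bits -> l2_idx = 1
  bottom 3 bits -> offset = 4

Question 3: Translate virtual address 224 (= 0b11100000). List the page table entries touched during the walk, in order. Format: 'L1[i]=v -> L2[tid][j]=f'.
vaddr = 224 = 0b11100000
Split: l1_idx=7, l2_idx=0, offset=0

Answer: L1[7]=1 -> L2[1][0]=25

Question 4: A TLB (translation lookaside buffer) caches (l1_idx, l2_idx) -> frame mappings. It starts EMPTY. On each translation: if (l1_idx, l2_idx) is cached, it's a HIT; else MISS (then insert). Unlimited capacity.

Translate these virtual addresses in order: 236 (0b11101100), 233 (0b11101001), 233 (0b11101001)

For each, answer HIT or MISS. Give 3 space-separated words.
vaddr=236: (7,1) not in TLB -> MISS, insert
vaddr=233: (7,1) in TLB -> HIT
vaddr=233: (7,1) in TLB -> HIT

Answer: MISS HIT HIT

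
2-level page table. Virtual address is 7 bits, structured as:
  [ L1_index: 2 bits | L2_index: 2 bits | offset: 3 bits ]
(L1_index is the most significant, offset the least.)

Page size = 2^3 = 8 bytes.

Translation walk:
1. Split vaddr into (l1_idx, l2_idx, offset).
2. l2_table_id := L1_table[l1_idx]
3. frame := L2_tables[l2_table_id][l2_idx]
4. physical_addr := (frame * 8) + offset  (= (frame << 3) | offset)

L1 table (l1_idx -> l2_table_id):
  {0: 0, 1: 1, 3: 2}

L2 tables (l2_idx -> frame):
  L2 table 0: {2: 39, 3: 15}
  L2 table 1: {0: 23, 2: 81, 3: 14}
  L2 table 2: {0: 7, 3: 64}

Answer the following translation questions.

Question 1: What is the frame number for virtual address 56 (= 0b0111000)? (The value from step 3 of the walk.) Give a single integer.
Answer: 14

Derivation:
vaddr = 56: l1_idx=1, l2_idx=3
L1[1] = 1; L2[1][3] = 14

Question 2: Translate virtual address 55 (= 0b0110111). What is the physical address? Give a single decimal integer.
Answer: 655

Derivation:
vaddr = 55 = 0b0110111
Split: l1_idx=1, l2_idx=2, offset=7
L1[1] = 1
L2[1][2] = 81
paddr = 81 * 8 + 7 = 655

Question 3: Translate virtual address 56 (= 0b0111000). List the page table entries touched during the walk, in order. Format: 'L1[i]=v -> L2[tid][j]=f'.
Answer: L1[1]=1 -> L2[1][3]=14

Derivation:
vaddr = 56 = 0b0111000
Split: l1_idx=1, l2_idx=3, offset=0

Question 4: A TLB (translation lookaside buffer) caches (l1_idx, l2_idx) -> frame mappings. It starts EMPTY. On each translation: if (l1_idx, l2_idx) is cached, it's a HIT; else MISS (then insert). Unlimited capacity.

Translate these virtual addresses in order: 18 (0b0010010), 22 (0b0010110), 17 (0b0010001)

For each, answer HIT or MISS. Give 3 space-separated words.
vaddr=18: (0,2) not in TLB -> MISS, insert
vaddr=22: (0,2) in TLB -> HIT
vaddr=17: (0,2) in TLB -> HIT

Answer: MISS HIT HIT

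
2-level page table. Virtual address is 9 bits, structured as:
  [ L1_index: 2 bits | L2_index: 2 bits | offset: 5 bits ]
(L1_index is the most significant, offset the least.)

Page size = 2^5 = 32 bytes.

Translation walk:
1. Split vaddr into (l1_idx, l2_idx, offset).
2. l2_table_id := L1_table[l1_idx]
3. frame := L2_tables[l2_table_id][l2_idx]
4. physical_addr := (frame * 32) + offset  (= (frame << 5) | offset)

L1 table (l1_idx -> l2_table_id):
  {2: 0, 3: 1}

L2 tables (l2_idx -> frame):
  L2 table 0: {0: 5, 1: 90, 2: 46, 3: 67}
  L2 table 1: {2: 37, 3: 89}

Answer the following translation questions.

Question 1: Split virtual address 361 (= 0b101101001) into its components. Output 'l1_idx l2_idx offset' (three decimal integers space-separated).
vaddr = 361 = 0b101101001
  top 2 bits -> l1_idx = 2
  next 2 bits -> l2_idx = 3
  bottom 5 bits -> offset = 9

Answer: 2 3 9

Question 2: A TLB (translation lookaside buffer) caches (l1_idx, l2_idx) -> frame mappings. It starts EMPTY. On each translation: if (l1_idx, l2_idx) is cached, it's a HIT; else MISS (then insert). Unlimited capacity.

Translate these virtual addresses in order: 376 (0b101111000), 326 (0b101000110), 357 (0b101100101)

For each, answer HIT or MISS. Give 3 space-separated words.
vaddr=376: (2,3) not in TLB -> MISS, insert
vaddr=326: (2,2) not in TLB -> MISS, insert
vaddr=357: (2,3) in TLB -> HIT

Answer: MISS MISS HIT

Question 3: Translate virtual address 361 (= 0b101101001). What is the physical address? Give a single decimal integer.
vaddr = 361 = 0b101101001
Split: l1_idx=2, l2_idx=3, offset=9
L1[2] = 0
L2[0][3] = 67
paddr = 67 * 32 + 9 = 2153

Answer: 2153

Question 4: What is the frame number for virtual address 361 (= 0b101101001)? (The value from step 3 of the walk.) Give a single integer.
vaddr = 361: l1_idx=2, l2_idx=3
L1[2] = 0; L2[0][3] = 67

Answer: 67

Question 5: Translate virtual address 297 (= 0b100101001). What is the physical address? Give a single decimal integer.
vaddr = 297 = 0b100101001
Split: l1_idx=2, l2_idx=1, offset=9
L1[2] = 0
L2[0][1] = 90
paddr = 90 * 32 + 9 = 2889

Answer: 2889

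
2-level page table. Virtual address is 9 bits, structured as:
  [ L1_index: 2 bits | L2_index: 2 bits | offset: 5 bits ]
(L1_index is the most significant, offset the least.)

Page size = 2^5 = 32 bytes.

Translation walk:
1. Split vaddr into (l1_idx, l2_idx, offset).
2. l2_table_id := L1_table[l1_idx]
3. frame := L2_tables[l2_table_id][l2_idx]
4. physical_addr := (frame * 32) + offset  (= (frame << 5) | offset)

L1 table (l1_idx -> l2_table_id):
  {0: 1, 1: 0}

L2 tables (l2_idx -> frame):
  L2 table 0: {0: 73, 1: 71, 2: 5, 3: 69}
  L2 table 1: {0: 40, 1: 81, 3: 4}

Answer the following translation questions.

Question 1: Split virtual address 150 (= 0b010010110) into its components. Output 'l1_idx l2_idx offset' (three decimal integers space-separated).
Answer: 1 0 22

Derivation:
vaddr = 150 = 0b010010110
  top 2 bits -> l1_idx = 1
  next 2 bits -> l2_idx = 0
  bottom 5 bits -> offset = 22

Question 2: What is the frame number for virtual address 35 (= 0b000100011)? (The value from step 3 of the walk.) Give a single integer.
vaddr = 35: l1_idx=0, l2_idx=1
L1[0] = 1; L2[1][1] = 81

Answer: 81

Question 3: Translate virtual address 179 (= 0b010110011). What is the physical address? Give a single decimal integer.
vaddr = 179 = 0b010110011
Split: l1_idx=1, l2_idx=1, offset=19
L1[1] = 0
L2[0][1] = 71
paddr = 71 * 32 + 19 = 2291

Answer: 2291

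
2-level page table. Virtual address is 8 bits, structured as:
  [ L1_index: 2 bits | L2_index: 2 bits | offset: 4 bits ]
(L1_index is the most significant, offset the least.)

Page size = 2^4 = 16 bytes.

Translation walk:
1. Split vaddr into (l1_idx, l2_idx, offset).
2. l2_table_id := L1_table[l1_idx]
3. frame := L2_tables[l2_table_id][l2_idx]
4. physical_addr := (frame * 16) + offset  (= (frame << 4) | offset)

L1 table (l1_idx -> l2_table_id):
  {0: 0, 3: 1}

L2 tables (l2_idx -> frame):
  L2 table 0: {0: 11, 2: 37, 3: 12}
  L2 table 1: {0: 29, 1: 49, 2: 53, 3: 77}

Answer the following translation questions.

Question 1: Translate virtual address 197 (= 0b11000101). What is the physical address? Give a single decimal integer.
Answer: 469

Derivation:
vaddr = 197 = 0b11000101
Split: l1_idx=3, l2_idx=0, offset=5
L1[3] = 1
L2[1][0] = 29
paddr = 29 * 16 + 5 = 469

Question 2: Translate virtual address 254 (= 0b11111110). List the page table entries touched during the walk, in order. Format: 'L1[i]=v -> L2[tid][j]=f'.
Answer: L1[3]=1 -> L2[1][3]=77

Derivation:
vaddr = 254 = 0b11111110
Split: l1_idx=3, l2_idx=3, offset=14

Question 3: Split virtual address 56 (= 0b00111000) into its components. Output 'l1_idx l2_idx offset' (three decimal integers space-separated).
Answer: 0 3 8

Derivation:
vaddr = 56 = 0b00111000
  top 2 bits -> l1_idx = 0
  next 2 bits -> l2_idx = 3
  bottom 4 bits -> offset = 8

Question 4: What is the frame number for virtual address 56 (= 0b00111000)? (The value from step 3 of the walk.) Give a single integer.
Answer: 12

Derivation:
vaddr = 56: l1_idx=0, l2_idx=3
L1[0] = 0; L2[0][3] = 12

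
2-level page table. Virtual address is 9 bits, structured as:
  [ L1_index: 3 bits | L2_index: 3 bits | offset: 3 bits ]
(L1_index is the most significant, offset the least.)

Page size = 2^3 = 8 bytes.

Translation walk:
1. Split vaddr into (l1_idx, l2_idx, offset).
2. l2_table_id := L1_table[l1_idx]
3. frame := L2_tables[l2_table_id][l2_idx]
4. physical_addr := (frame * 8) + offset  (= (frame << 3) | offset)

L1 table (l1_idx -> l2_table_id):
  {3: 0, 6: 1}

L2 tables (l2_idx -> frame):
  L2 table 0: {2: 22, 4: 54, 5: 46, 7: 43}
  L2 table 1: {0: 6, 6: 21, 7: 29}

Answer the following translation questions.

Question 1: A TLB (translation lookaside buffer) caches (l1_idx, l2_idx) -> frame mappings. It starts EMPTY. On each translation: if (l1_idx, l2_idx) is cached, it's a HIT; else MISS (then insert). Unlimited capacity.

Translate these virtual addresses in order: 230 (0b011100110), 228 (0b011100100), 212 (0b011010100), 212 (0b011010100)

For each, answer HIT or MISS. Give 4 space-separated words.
Answer: MISS HIT MISS HIT

Derivation:
vaddr=230: (3,4) not in TLB -> MISS, insert
vaddr=228: (3,4) in TLB -> HIT
vaddr=212: (3,2) not in TLB -> MISS, insert
vaddr=212: (3,2) in TLB -> HIT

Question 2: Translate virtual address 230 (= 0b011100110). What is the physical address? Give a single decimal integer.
vaddr = 230 = 0b011100110
Split: l1_idx=3, l2_idx=4, offset=6
L1[3] = 0
L2[0][4] = 54
paddr = 54 * 8 + 6 = 438

Answer: 438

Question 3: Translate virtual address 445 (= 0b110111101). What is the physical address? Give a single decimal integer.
vaddr = 445 = 0b110111101
Split: l1_idx=6, l2_idx=7, offset=5
L1[6] = 1
L2[1][7] = 29
paddr = 29 * 8 + 5 = 237

Answer: 237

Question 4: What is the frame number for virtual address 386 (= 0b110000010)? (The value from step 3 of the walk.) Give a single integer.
vaddr = 386: l1_idx=6, l2_idx=0
L1[6] = 1; L2[1][0] = 6

Answer: 6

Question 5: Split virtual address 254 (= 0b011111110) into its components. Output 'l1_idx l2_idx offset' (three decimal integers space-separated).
vaddr = 254 = 0b011111110
  top 3 bits -> l1_idx = 3
  next 3 bits -> l2_idx = 7
  bottom 3 bits -> offset = 6

Answer: 3 7 6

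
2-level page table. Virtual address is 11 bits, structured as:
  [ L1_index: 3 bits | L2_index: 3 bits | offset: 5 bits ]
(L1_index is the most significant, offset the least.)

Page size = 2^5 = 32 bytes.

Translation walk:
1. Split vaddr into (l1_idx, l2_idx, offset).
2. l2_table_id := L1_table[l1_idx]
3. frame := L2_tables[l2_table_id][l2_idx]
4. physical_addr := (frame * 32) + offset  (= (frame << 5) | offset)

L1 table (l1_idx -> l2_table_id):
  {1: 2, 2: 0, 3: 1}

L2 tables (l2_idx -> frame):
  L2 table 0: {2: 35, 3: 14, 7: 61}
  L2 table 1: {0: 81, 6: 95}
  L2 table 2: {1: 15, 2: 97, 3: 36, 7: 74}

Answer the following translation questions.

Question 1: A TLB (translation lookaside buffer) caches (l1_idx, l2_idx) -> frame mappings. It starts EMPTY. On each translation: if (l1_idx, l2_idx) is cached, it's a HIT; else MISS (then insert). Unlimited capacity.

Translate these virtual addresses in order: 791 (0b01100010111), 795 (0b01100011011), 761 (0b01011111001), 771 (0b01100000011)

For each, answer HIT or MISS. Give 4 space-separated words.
vaddr=791: (3,0) not in TLB -> MISS, insert
vaddr=795: (3,0) in TLB -> HIT
vaddr=761: (2,7) not in TLB -> MISS, insert
vaddr=771: (3,0) in TLB -> HIT

Answer: MISS HIT MISS HIT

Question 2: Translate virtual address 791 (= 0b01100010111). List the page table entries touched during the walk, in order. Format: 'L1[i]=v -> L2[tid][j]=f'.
vaddr = 791 = 0b01100010111
Split: l1_idx=3, l2_idx=0, offset=23

Answer: L1[3]=1 -> L2[1][0]=81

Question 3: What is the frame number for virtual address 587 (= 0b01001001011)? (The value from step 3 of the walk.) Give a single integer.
vaddr = 587: l1_idx=2, l2_idx=2
L1[2] = 0; L2[0][2] = 35

Answer: 35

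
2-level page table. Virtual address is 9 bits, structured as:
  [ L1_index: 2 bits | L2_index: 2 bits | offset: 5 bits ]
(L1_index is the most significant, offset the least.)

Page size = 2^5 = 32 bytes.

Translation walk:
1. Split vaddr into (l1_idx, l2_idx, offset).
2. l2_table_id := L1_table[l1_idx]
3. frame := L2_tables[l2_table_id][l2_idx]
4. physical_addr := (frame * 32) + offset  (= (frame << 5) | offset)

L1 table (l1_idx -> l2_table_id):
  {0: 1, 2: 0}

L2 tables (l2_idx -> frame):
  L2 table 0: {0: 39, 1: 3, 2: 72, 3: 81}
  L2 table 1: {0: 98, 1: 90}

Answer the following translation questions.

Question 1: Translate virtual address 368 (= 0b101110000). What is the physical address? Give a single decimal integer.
vaddr = 368 = 0b101110000
Split: l1_idx=2, l2_idx=3, offset=16
L1[2] = 0
L2[0][3] = 81
paddr = 81 * 32 + 16 = 2608

Answer: 2608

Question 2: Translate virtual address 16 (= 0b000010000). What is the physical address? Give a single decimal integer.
vaddr = 16 = 0b000010000
Split: l1_idx=0, l2_idx=0, offset=16
L1[0] = 1
L2[1][0] = 98
paddr = 98 * 32 + 16 = 3152

Answer: 3152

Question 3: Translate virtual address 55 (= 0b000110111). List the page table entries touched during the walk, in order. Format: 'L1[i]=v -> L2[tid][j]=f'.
vaddr = 55 = 0b000110111
Split: l1_idx=0, l2_idx=1, offset=23

Answer: L1[0]=1 -> L2[1][1]=90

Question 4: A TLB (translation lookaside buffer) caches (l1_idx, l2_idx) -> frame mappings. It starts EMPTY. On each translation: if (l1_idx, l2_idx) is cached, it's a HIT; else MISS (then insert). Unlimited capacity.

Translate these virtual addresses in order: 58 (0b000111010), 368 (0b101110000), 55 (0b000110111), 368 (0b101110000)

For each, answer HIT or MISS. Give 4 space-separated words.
vaddr=58: (0,1) not in TLB -> MISS, insert
vaddr=368: (2,3) not in TLB -> MISS, insert
vaddr=55: (0,1) in TLB -> HIT
vaddr=368: (2,3) in TLB -> HIT

Answer: MISS MISS HIT HIT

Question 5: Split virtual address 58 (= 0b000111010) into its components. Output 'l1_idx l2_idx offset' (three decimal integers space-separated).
vaddr = 58 = 0b000111010
  top 2 bits -> l1_idx = 0
  next 2 bits -> l2_idx = 1
  bottom 5 bits -> offset = 26

Answer: 0 1 26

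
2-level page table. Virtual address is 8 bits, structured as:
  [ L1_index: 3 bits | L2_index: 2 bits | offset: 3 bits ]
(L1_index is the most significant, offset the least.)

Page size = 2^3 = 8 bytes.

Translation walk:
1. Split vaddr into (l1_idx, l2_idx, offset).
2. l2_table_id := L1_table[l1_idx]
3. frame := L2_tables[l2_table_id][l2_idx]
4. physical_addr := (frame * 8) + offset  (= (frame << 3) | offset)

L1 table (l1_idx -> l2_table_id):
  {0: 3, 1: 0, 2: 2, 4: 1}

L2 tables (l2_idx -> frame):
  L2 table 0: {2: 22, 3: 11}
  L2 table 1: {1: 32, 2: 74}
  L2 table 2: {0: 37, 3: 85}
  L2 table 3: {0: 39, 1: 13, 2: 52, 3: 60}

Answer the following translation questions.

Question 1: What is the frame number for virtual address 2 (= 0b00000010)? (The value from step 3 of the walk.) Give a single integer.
Answer: 39

Derivation:
vaddr = 2: l1_idx=0, l2_idx=0
L1[0] = 3; L2[3][0] = 39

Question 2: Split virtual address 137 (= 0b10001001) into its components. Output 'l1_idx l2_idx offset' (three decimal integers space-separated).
Answer: 4 1 1

Derivation:
vaddr = 137 = 0b10001001
  top 3 bits -> l1_idx = 4
  next 2 bits -> l2_idx = 1
  bottom 3 bits -> offset = 1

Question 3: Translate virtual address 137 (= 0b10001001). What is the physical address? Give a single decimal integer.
Answer: 257

Derivation:
vaddr = 137 = 0b10001001
Split: l1_idx=4, l2_idx=1, offset=1
L1[4] = 1
L2[1][1] = 32
paddr = 32 * 8 + 1 = 257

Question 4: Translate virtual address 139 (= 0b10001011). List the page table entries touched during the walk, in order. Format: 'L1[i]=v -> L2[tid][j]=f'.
vaddr = 139 = 0b10001011
Split: l1_idx=4, l2_idx=1, offset=3

Answer: L1[4]=1 -> L2[1][1]=32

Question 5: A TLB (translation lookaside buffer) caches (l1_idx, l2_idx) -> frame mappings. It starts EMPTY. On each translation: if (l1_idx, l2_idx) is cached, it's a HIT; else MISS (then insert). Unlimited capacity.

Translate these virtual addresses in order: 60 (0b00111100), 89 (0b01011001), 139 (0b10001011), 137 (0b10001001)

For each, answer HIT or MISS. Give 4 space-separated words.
vaddr=60: (1,3) not in TLB -> MISS, insert
vaddr=89: (2,3) not in TLB -> MISS, insert
vaddr=139: (4,1) not in TLB -> MISS, insert
vaddr=137: (4,1) in TLB -> HIT

Answer: MISS MISS MISS HIT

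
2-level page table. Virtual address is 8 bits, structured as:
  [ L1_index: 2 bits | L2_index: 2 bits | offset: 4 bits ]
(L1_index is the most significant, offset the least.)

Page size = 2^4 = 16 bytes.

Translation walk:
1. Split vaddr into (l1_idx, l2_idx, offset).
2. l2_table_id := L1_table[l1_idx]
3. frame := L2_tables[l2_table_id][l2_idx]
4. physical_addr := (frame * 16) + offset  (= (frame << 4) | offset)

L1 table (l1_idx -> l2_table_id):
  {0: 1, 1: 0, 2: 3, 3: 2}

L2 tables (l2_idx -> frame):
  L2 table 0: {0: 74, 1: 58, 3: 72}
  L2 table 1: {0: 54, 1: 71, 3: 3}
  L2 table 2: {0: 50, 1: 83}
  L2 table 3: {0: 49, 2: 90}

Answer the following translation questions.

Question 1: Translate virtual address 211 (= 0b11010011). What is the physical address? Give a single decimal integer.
vaddr = 211 = 0b11010011
Split: l1_idx=3, l2_idx=1, offset=3
L1[3] = 2
L2[2][1] = 83
paddr = 83 * 16 + 3 = 1331

Answer: 1331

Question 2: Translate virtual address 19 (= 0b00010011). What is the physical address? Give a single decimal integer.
vaddr = 19 = 0b00010011
Split: l1_idx=0, l2_idx=1, offset=3
L1[0] = 1
L2[1][1] = 71
paddr = 71 * 16 + 3 = 1139

Answer: 1139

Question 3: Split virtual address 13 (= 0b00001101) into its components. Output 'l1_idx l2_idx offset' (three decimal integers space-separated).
vaddr = 13 = 0b00001101
  top 2 bits -> l1_idx = 0
  next 2 bits -> l2_idx = 0
  bottom 4 bits -> offset = 13

Answer: 0 0 13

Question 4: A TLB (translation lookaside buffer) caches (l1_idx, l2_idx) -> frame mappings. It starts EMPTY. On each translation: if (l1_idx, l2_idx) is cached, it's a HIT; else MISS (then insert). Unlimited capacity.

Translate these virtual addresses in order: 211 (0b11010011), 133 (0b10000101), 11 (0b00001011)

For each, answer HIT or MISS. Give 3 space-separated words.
Answer: MISS MISS MISS

Derivation:
vaddr=211: (3,1) not in TLB -> MISS, insert
vaddr=133: (2,0) not in TLB -> MISS, insert
vaddr=11: (0,0) not in TLB -> MISS, insert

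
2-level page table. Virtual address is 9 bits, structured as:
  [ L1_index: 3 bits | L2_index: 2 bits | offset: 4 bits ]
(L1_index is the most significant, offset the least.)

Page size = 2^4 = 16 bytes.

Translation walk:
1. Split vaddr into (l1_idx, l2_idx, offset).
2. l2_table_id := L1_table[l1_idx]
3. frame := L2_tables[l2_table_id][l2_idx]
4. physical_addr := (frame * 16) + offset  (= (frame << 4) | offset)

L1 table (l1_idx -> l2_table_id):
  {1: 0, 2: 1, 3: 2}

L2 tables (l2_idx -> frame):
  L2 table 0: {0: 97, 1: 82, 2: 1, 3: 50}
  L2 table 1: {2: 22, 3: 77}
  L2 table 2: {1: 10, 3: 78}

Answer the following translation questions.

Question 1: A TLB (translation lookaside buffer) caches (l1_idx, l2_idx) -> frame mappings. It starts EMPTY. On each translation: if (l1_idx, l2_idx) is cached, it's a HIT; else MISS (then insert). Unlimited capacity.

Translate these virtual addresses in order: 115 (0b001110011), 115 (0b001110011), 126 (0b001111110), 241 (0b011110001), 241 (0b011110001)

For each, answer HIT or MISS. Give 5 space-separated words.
Answer: MISS HIT HIT MISS HIT

Derivation:
vaddr=115: (1,3) not in TLB -> MISS, insert
vaddr=115: (1,3) in TLB -> HIT
vaddr=126: (1,3) in TLB -> HIT
vaddr=241: (3,3) not in TLB -> MISS, insert
vaddr=241: (3,3) in TLB -> HIT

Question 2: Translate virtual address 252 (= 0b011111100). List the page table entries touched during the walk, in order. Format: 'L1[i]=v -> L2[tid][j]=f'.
vaddr = 252 = 0b011111100
Split: l1_idx=3, l2_idx=3, offset=12

Answer: L1[3]=2 -> L2[2][3]=78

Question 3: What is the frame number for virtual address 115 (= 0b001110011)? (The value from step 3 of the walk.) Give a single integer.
Answer: 50

Derivation:
vaddr = 115: l1_idx=1, l2_idx=3
L1[1] = 0; L2[0][3] = 50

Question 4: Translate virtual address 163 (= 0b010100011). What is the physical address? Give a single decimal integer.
vaddr = 163 = 0b010100011
Split: l1_idx=2, l2_idx=2, offset=3
L1[2] = 1
L2[1][2] = 22
paddr = 22 * 16 + 3 = 355

Answer: 355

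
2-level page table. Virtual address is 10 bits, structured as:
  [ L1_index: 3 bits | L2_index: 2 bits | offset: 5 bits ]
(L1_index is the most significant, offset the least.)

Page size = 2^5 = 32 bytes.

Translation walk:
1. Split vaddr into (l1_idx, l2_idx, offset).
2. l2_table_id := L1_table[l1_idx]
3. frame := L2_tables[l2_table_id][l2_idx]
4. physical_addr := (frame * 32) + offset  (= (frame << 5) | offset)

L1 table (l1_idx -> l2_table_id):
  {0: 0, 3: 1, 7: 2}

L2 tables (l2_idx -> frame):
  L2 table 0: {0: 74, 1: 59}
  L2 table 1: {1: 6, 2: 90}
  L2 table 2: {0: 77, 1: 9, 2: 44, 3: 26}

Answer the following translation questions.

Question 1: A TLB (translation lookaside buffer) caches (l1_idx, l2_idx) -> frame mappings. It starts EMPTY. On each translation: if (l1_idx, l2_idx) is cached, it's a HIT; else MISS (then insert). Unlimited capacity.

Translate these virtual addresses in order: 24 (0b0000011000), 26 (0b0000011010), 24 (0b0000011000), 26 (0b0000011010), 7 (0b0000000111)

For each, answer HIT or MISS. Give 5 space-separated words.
vaddr=24: (0,0) not in TLB -> MISS, insert
vaddr=26: (0,0) in TLB -> HIT
vaddr=24: (0,0) in TLB -> HIT
vaddr=26: (0,0) in TLB -> HIT
vaddr=7: (0,0) in TLB -> HIT

Answer: MISS HIT HIT HIT HIT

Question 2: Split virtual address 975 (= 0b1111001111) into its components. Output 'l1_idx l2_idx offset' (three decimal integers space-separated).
vaddr = 975 = 0b1111001111
  top 3 bits -> l1_idx = 7
  next 2 bits -> l2_idx = 2
  bottom 5 bits -> offset = 15

Answer: 7 2 15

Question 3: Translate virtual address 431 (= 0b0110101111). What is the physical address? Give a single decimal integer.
Answer: 207

Derivation:
vaddr = 431 = 0b0110101111
Split: l1_idx=3, l2_idx=1, offset=15
L1[3] = 1
L2[1][1] = 6
paddr = 6 * 32 + 15 = 207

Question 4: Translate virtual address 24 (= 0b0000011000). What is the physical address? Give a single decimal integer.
vaddr = 24 = 0b0000011000
Split: l1_idx=0, l2_idx=0, offset=24
L1[0] = 0
L2[0][0] = 74
paddr = 74 * 32 + 24 = 2392

Answer: 2392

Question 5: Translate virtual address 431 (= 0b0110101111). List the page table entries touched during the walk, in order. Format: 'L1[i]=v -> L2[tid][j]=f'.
vaddr = 431 = 0b0110101111
Split: l1_idx=3, l2_idx=1, offset=15

Answer: L1[3]=1 -> L2[1][1]=6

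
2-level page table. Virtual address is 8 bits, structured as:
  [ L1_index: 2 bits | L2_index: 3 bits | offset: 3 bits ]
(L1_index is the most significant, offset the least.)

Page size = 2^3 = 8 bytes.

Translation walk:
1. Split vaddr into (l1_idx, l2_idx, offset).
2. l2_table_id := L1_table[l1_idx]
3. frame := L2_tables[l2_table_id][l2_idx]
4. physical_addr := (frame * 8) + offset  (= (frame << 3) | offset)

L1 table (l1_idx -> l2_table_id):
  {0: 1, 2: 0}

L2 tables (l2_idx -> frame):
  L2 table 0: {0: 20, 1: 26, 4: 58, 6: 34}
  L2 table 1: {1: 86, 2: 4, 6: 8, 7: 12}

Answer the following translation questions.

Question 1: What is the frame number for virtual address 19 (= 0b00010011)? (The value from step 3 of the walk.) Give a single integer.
vaddr = 19: l1_idx=0, l2_idx=2
L1[0] = 1; L2[1][2] = 4

Answer: 4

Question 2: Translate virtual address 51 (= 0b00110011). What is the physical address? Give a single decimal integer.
vaddr = 51 = 0b00110011
Split: l1_idx=0, l2_idx=6, offset=3
L1[0] = 1
L2[1][6] = 8
paddr = 8 * 8 + 3 = 67

Answer: 67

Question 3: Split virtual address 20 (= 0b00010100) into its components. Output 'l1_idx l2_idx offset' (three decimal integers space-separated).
Answer: 0 2 4

Derivation:
vaddr = 20 = 0b00010100
  top 2 bits -> l1_idx = 0
  next 3 bits -> l2_idx = 2
  bottom 3 bits -> offset = 4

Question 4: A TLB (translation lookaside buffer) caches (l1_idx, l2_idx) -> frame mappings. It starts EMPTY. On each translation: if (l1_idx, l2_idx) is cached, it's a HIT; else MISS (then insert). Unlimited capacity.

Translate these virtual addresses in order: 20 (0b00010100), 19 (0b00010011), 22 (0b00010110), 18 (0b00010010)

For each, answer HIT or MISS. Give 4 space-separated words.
Answer: MISS HIT HIT HIT

Derivation:
vaddr=20: (0,2) not in TLB -> MISS, insert
vaddr=19: (0,2) in TLB -> HIT
vaddr=22: (0,2) in TLB -> HIT
vaddr=18: (0,2) in TLB -> HIT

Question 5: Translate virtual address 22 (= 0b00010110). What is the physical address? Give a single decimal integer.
Answer: 38

Derivation:
vaddr = 22 = 0b00010110
Split: l1_idx=0, l2_idx=2, offset=6
L1[0] = 1
L2[1][2] = 4
paddr = 4 * 8 + 6 = 38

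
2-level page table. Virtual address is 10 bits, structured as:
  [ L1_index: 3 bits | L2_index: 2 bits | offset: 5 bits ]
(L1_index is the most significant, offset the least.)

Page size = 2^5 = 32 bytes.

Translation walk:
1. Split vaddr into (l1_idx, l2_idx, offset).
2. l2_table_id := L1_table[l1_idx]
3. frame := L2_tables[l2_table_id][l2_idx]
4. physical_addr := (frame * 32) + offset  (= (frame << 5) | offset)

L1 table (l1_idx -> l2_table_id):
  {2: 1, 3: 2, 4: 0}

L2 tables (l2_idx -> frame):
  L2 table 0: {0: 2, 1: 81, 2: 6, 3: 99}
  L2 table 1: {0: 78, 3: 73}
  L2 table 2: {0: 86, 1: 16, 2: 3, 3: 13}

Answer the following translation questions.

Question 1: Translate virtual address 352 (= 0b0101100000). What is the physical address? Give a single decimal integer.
vaddr = 352 = 0b0101100000
Split: l1_idx=2, l2_idx=3, offset=0
L1[2] = 1
L2[1][3] = 73
paddr = 73 * 32 + 0 = 2336

Answer: 2336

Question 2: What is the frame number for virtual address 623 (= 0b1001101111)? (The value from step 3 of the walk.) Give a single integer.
Answer: 99

Derivation:
vaddr = 623: l1_idx=4, l2_idx=3
L1[4] = 0; L2[0][3] = 99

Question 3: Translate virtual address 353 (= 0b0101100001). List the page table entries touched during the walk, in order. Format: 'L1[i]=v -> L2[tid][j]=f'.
vaddr = 353 = 0b0101100001
Split: l1_idx=2, l2_idx=3, offset=1

Answer: L1[2]=1 -> L2[1][3]=73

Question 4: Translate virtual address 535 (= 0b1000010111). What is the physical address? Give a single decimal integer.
Answer: 87

Derivation:
vaddr = 535 = 0b1000010111
Split: l1_idx=4, l2_idx=0, offset=23
L1[4] = 0
L2[0][0] = 2
paddr = 2 * 32 + 23 = 87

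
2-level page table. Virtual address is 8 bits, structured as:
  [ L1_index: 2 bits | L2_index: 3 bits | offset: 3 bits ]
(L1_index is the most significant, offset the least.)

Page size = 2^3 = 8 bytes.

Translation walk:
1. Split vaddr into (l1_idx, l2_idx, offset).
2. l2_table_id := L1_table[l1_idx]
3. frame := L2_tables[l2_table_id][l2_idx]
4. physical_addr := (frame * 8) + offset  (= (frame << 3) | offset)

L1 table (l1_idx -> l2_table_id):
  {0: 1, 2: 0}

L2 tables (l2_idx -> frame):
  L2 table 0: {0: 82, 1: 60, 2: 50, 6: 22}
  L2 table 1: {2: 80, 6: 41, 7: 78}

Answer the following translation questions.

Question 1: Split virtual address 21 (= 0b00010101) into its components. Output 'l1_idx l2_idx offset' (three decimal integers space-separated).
Answer: 0 2 5

Derivation:
vaddr = 21 = 0b00010101
  top 2 bits -> l1_idx = 0
  next 3 bits -> l2_idx = 2
  bottom 3 bits -> offset = 5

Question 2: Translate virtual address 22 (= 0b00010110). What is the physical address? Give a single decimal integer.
Answer: 646

Derivation:
vaddr = 22 = 0b00010110
Split: l1_idx=0, l2_idx=2, offset=6
L1[0] = 1
L2[1][2] = 80
paddr = 80 * 8 + 6 = 646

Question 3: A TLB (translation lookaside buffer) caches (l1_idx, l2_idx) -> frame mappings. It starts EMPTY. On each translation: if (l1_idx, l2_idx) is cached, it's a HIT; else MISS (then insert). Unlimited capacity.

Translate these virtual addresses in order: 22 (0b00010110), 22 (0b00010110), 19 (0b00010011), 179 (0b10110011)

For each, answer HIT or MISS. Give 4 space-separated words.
vaddr=22: (0,2) not in TLB -> MISS, insert
vaddr=22: (0,2) in TLB -> HIT
vaddr=19: (0,2) in TLB -> HIT
vaddr=179: (2,6) not in TLB -> MISS, insert

Answer: MISS HIT HIT MISS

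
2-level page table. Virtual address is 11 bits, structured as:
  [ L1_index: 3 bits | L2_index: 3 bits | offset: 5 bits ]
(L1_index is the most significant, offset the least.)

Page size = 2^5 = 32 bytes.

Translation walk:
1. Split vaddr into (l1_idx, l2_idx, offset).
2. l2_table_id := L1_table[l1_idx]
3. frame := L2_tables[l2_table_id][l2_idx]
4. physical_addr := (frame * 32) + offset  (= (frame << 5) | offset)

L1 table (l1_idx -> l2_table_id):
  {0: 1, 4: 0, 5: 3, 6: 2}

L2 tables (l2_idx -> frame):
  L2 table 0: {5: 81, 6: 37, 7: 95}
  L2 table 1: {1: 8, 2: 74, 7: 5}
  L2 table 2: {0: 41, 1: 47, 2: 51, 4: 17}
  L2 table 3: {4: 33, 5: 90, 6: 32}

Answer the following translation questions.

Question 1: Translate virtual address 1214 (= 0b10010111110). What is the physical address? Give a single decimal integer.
vaddr = 1214 = 0b10010111110
Split: l1_idx=4, l2_idx=5, offset=30
L1[4] = 0
L2[0][5] = 81
paddr = 81 * 32 + 30 = 2622

Answer: 2622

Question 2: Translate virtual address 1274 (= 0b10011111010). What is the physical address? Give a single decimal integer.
Answer: 3066

Derivation:
vaddr = 1274 = 0b10011111010
Split: l1_idx=4, l2_idx=7, offset=26
L1[4] = 0
L2[0][7] = 95
paddr = 95 * 32 + 26 = 3066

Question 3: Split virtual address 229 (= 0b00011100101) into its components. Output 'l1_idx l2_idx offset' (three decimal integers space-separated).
vaddr = 229 = 0b00011100101
  top 3 bits -> l1_idx = 0
  next 3 bits -> l2_idx = 7
  bottom 5 bits -> offset = 5

Answer: 0 7 5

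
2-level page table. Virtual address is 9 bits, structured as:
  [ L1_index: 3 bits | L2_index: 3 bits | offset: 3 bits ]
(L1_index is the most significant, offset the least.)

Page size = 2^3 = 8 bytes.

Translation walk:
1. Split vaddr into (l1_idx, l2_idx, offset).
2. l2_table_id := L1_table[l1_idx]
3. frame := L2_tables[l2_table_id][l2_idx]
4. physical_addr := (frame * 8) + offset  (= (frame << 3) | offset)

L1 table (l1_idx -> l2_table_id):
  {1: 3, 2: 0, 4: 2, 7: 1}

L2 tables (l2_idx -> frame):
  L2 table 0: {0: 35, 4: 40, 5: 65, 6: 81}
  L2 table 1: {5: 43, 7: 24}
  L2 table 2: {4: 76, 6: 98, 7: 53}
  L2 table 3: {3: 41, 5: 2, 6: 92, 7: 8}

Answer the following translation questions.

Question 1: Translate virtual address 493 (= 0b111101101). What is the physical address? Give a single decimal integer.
vaddr = 493 = 0b111101101
Split: l1_idx=7, l2_idx=5, offset=5
L1[7] = 1
L2[1][5] = 43
paddr = 43 * 8 + 5 = 349

Answer: 349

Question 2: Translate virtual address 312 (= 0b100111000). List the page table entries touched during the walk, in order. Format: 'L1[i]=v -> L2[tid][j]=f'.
Answer: L1[4]=2 -> L2[2][7]=53

Derivation:
vaddr = 312 = 0b100111000
Split: l1_idx=4, l2_idx=7, offset=0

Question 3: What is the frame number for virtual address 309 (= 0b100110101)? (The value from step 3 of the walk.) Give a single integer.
vaddr = 309: l1_idx=4, l2_idx=6
L1[4] = 2; L2[2][6] = 98

Answer: 98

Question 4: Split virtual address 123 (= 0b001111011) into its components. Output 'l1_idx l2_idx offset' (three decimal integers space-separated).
Answer: 1 7 3

Derivation:
vaddr = 123 = 0b001111011
  top 3 bits -> l1_idx = 1
  next 3 bits -> l2_idx = 7
  bottom 3 bits -> offset = 3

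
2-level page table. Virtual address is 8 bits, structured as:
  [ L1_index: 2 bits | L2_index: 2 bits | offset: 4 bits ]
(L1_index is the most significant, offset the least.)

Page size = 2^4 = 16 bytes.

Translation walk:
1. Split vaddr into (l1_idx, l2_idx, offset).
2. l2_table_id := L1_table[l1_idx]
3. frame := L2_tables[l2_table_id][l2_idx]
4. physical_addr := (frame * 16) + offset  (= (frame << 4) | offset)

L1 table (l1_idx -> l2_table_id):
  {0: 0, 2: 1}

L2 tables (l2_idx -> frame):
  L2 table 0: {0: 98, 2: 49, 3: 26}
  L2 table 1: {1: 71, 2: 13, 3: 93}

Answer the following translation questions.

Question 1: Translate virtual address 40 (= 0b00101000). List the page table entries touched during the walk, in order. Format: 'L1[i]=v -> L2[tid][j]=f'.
Answer: L1[0]=0 -> L2[0][2]=49

Derivation:
vaddr = 40 = 0b00101000
Split: l1_idx=0, l2_idx=2, offset=8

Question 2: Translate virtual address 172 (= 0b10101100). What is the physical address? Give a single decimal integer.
Answer: 220

Derivation:
vaddr = 172 = 0b10101100
Split: l1_idx=2, l2_idx=2, offset=12
L1[2] = 1
L2[1][2] = 13
paddr = 13 * 16 + 12 = 220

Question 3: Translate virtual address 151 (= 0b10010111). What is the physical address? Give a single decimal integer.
vaddr = 151 = 0b10010111
Split: l1_idx=2, l2_idx=1, offset=7
L1[2] = 1
L2[1][1] = 71
paddr = 71 * 16 + 7 = 1143

Answer: 1143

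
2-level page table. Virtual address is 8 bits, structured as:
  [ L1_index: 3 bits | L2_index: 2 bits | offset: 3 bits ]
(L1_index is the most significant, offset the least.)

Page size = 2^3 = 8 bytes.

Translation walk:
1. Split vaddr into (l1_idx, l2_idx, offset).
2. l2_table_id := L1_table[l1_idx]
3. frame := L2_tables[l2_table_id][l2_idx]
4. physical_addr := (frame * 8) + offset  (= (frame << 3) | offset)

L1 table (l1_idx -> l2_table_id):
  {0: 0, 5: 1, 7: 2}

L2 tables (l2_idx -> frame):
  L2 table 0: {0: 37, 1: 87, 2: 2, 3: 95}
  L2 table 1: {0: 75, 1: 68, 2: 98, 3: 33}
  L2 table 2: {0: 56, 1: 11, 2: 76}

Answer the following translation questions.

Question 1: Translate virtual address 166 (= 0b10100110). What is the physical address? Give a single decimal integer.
vaddr = 166 = 0b10100110
Split: l1_idx=5, l2_idx=0, offset=6
L1[5] = 1
L2[1][0] = 75
paddr = 75 * 8 + 6 = 606

Answer: 606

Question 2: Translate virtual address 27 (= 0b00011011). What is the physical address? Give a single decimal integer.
Answer: 763

Derivation:
vaddr = 27 = 0b00011011
Split: l1_idx=0, l2_idx=3, offset=3
L1[0] = 0
L2[0][3] = 95
paddr = 95 * 8 + 3 = 763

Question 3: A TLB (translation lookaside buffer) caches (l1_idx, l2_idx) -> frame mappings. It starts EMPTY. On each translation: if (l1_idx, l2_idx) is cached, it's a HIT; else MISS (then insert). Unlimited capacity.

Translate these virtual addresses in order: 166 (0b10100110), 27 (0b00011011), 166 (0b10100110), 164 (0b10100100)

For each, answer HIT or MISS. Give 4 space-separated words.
vaddr=166: (5,0) not in TLB -> MISS, insert
vaddr=27: (0,3) not in TLB -> MISS, insert
vaddr=166: (5,0) in TLB -> HIT
vaddr=164: (5,0) in TLB -> HIT

Answer: MISS MISS HIT HIT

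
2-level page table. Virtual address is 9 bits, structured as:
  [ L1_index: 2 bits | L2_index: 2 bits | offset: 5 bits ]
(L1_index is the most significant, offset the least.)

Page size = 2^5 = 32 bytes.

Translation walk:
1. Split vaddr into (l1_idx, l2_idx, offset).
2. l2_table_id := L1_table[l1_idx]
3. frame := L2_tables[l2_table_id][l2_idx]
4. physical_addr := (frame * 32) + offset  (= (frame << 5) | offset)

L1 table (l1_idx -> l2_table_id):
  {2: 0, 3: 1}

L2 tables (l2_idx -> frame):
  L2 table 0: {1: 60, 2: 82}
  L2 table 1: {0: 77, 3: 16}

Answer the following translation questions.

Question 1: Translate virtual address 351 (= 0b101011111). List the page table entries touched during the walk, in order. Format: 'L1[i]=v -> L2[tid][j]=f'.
vaddr = 351 = 0b101011111
Split: l1_idx=2, l2_idx=2, offset=31

Answer: L1[2]=0 -> L2[0][2]=82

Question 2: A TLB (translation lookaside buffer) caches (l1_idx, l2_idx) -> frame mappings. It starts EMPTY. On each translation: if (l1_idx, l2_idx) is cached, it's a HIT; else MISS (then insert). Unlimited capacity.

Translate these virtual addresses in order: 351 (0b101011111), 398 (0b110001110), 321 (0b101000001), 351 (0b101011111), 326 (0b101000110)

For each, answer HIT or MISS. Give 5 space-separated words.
Answer: MISS MISS HIT HIT HIT

Derivation:
vaddr=351: (2,2) not in TLB -> MISS, insert
vaddr=398: (3,0) not in TLB -> MISS, insert
vaddr=321: (2,2) in TLB -> HIT
vaddr=351: (2,2) in TLB -> HIT
vaddr=326: (2,2) in TLB -> HIT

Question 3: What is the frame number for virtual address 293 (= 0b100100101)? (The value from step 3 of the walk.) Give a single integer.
vaddr = 293: l1_idx=2, l2_idx=1
L1[2] = 0; L2[0][1] = 60

Answer: 60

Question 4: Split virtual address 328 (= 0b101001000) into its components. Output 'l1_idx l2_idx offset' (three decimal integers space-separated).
vaddr = 328 = 0b101001000
  top 2 bits -> l1_idx = 2
  next 2 bits -> l2_idx = 2
  bottom 5 bits -> offset = 8

Answer: 2 2 8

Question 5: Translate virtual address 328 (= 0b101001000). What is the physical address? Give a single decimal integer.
vaddr = 328 = 0b101001000
Split: l1_idx=2, l2_idx=2, offset=8
L1[2] = 0
L2[0][2] = 82
paddr = 82 * 32 + 8 = 2632

Answer: 2632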